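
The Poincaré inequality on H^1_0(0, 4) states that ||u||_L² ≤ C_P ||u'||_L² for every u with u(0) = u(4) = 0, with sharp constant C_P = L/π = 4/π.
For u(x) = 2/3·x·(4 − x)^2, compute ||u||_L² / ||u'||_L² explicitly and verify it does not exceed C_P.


||u||_L² / ||u'||_L² = 2*sqrt(14)/7 < C_P = 4/π.

u(x) = 2/3·x·(4 − x)^2, so u'(x) = 2*x^2 - 32*x/3 + 32/3.
u(x) = 2/3·x·(4 − x)^2 vanishes at x = 0 and x = 4, so u ∈ H^1_0(0, 4). Differentiate via the product rule and integrate the resulting polynomials term by term.
  ∫_0^4 u² dx = ∫_0^4 (4*x^6/9 - 64*x^5/9 + 128*x^4/3 - 1024*x^3/9 + 1024*x^2/9) dx. Term by term:
    ∫_0^4 4*x^6/9 dx = 65536/63;  ∫_0^4 -64*x^5/9 dx = -131072/27;  ∫_0^4 128*x^4/3 dx = 131072/15;
    ∫_0^4 -1024*x^3/9 dx = -65536/9;  ∫_0^4 1024*x^2/9 dx = 65536/27.
  Sum: 65536/63 − 131072/27 + 131072/15 − 65536/9 + 65536/27 = 65536/945.
  ∫_0^4 (u')² dx = ∫_0^4 (4*x^4 - 128*x^3/3 + 1408*x^2/9 - 2048*x/9 + 1024/9) dx. Term by term:
    ∫_0^4 4*x^4 dx = 4096/5;  ∫_0^4 -128*x^3/3 dx = -8192/3;  ∫_0^4 1408*x^2/9 dx = 90112/27;
    ∫_0^4 -2048*x/9 dx = -16384/9;  ∫_0^4 1024/9 dx = 4096/9.
  Sum: 4096/5 − 8192/3 + 90112/27 − 16384/9 + 4096/9 = 8192/135.
∫_0^4 u² dx = 65536/945, so ||u||_L² = 256*sqrt(105)/315.
∫_0^4 (u')² dx = 8192/135, so ||u'||_L² = 64*sqrt(30)/45.
Ratio ||u||_L² / ||u'||_L² = 2*sqrt(14)/7.
Sharp Poincaré constant on H^1_0(0, 4) is C_P = L/π = 4/π, achieved by sin(π/4·x).
A polynomial bump cannot attain the sharp Poincaré constant (only the first sine eigenfunction does), so the ratio is strictly less than C_P, consistent with ||u||_L² ≤ C_P ||u'||_L².


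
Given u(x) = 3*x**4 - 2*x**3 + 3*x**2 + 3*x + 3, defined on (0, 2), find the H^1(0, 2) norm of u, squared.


||u||_{H^1}^2 = 22256/7

The H^1 norm (squared) on an interval (0, L) is
  ||u||_{H^1}^2 = ∫_0^L u(x)^2 dx + ∫_0^L u'(x)^2 dx.
Compute u'(x) = 12*x**3 - 6*x**2 + 6*x + 3.
Then u(x)^2 = 9*x**8 - 12*x**7 + 22*x**6 + 6*x**5 + 15*x**4 + 6*x**3 + 27*x**2 + 18*x + 9 and u'(x)^2 = 144*x**6 - 144*x**5 + 180*x**4 + 36*x + 9.
Integrate each monomial from 0 to 2 using ∫_0^2 c·x^n dx = c·2^(n+1)/(n+1):
  ∫_0^2 u(x)^2 dx = ∫_0^2 (9*x^8 - 12*x^7 + 22*x^6 + 6*x^5 + 15*x^4 + 6*x^3 + 27*x^2 + 18*x + 9) dx. Term by term:
    ∫_0^2 9*x^8 dx = 512;  ∫_0^2 -12*x^7 dx = -384;  ∫_0^2 22*x^6 dx = 2816/7;
    ∫_0^2 6*x^5 dx = 64;  ∫_0^2 15*x^4 dx = 96;  ∫_0^2 6*x^3 dx = 24;
    ∫_0^2 27*x^2 dx = 72;  ∫_0^2 18*x dx = 36;  ∫_0^2 9 dx = 18.
  Sum: 512 − 384 + 2816/7 + 64 + 96 + 24 + 72 + 36 + 18 = 5882/7.
  ∫_0^2 u'(x)^2 dx = ∫_0^2 (144*x^6 - 144*x^5 + 180*x^4 + 36*x + 9) dx. Term by term:
    ∫_0^2 144*x^6 dx = 18432/7;  ∫_0^2 -144*x^5 dx = -1536;  ∫_0^2 180*x^4 dx = 1152;
    ∫_0^2 36*x dx = 72;  ∫_0^2 9 dx = 18.
  Sum: 18432/7 − 1536 + 1152 + 72 + 18 = 16374/7.
Adding: ||u||_{H^1}^2 = 5882/7 + 16374/7 = 22256/7.


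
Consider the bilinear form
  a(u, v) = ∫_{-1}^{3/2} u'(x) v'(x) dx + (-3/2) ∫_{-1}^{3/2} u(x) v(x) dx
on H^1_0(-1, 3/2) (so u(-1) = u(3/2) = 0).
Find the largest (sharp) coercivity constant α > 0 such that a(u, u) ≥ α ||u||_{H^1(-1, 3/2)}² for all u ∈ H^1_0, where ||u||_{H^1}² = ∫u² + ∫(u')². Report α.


α = (-75 + 8*π^2)/(2*(25 + 4*π^2))

Coercivity of a(·,·) on H^1_0(-1, 3/2) means a(u, u) ≥ α ||u||_{H^1}² for every u ∈ H^1_0.
The interval has length L = 5/2, and Poincaré/coercivity depend only on L. Here a(u, u) = ∫(u')² + (-3/2)·∫u².
Here c = -3/2 < 0 with |c| < (π/L)² = 4*π^2/25, so coercivity still holds. The condition a(u,u) ≥ α||u||_{H^1}² reads (1−α)∫(u')² ≥ (α−c)∫u². Any admissible α is ≤ 1 (rapidly oscillating u have ∫u²/∫(u')² → 0), and α = 1 would force 0 ≥ (1−c)∫u², impossible since c < 1; so 1−α > 0. By the sharp Poincaré inequality on H^1_0 of an interval of length L, ∫(u')² ≥ (π/L)²∫u² with equality for the first sine mode sin(π(x−x₀)/L) (x₀ the left endpoint), so the inequality holds for all u iff (1−α)(π/L)² ≥ α − c, i.e. α ≤ ((π/L)² + c)/((π/L)² + 1) = (1 + c(L/π)²)/(1 + (L/π)²). (Direct route, valid since c ≤ 0: Poincaré gives c∫u² ≥ c(L/π)²∫(u')², so a(u,u) ≥ (1 + c(L/π)²)∫(u')², while ||u||_{H^1}² ≤ (1 + (L/π)²)∫(u')²; dividing yields the same α.) With (π/L)² = 4*π^2/25 and c = -3/2, the largest admissible constant is α = ((π/L)² + c)/((π/L)² + 1).
Simplifying, α = (-75 + 8*π^2)/(2*(25 + 4*π^2)).


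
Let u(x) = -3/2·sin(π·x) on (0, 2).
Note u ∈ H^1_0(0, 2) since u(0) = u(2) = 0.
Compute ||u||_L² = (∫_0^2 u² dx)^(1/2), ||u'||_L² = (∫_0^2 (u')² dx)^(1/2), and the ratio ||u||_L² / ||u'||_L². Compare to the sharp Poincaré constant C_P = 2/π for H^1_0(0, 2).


||u||_L² / ||u'||_L² = 1/π < C_P = 2/π.

u(x) = -3/2·sin(π·x), so u'(x) = -3*π*cos(π*x)/2.
Writing u(x) = A·sin(kπx/L) with A = -3/2 and k = 2, use ∫_0^L sin²(kπx/L) dx = L/2 and ∫_0^L cos²(kπx/L) dx = L/2.
u² = 9/4·sin²(π·x) and (u')² = 9*π^2/4·cos²(π·x), and each of sin², cos² integrates to L/2 = 1 over (0, 2).
∫_0^2 u² dx = 9/4, so ||u||_L² = 3/2.
∫_0^2 (u')² dx = 9*π^2/4, so ||u'||_L² = 3*π/2.
Ratio ||u||_L² / ||u'||_L² = 1/π.
Sharp Poincaré constant on H^1_0(0, 2) is C_P = L/π = 2/π, achieved by sin(π/2·x).
This is the k = 2 harmonic; the ratio L/(kπ) is strictly less than C_P = L/π, consistent with the sharp inequality ||u||_L² ≤ C_P ||u'||_L².


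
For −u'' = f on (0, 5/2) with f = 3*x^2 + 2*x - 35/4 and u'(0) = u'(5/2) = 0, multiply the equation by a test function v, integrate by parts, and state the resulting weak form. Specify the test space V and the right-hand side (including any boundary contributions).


V = H^1(0, 5/2) (no boundary constraint on v; u is determined up to an additive constant); weak form: ∫_0^5/2 u'v' dx = ∫_0^5/2 (3*x^2 + 2*x - 35/4) v dx for all v ∈ V.

Multiply both sides by a test function v and integrate from 0 to 5/2:
  ∫_0^5/2 −u''(x) v(x) dx = ∫_0^5/2 f(x) v(x) dx.
Integrate the LHS by parts once:
  ∫_0^5/2 −u'' v dx = −[u'(x) v(x)]_0^5/2 + ∫_0^5/2 u'(x) v'(x) dx.
Thus ∫_0^5/2 u'(x) v'(x) dx = ∫_0^5/2 f(x) v(x) dx + [u'(x) v(x)]_0^5/2.
Choose V so that boundary terms are either known or forced to vanish.
u has homogeneous Neumann: u'(0) = u'(5/2) = 0. So [u' v]_0^5/2 = 0·v(5/2) − 0·v(0) = 0 for any v; take V = H^1(0, 5/2).
Weak formulation: find u (satisfying any essential BC) such that ∫_0^5/2 u'(x) v'(x) dx = ∫_0^5/2 f v dx for all v ∈ V (homogeneous Neumann, so boundary terms vanish).
Substituting f(x) = 3*x^2 + 2*x - 35/4, the right-hand side is ∫_0^5/2 (3*x^2 + 2*x - 35/4) v dx.
Compatibility check (pure Neumann): taking v ≡ 1 ∈ V gives 0 = ∫_0^5/2 f dx + (0) − (0), i.e. ∫_0^5/2 f dx must equal u'(0) − u'(5/2) = 0. Indeed ∫_0^5/2 (3*x^2 + 2*x - 35/4) dx = 0, so the data are compatible. The solution is then unique only up to an additive constant (fix it e.g. by requiring ∫_0^5/2 u dx = 0).


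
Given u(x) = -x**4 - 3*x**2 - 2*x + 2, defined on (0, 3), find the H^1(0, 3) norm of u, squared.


||u||_{H^1}^2 = 456303/35

The H^1 norm (squared) on an interval (0, L) is
  ||u||_{H^1}^2 = ∫_0^L u(x)^2 dx + ∫_0^L u'(x)^2 dx.
Compute u'(x) = -4*x**3 - 6*x - 2.
Then u(x)^2 = x**8 + 6*x**6 + 4*x**5 + 5*x**4 + 12*x**3 - 8*x**2 - 8*x + 4 and u'(x)^2 = 16*x**6 + 48*x**4 + 16*x**3 + 36*x**2 + 24*x + 4.
Integrate each monomial from 0 to 3 using ∫_0^3 c·x^n dx = c·3^(n+1)/(n+1):
  ∫_0^3 u(x)^2 dx = ∫_0^3 (x^8 + 6*x^6 + 4*x^5 + 5*x^4 + 12*x^3 - 8*x^2 - 8*x + 4) dx. Term by term:
    ∫_0^3 x^8 dx = 2187;  ∫_0^3 6*x^6 dx = 13122/7;  ∫_0^3 4*x^5 dx = 486;
    ∫_0^3 5*x^4 dx = 243;  ∫_0^3 12*x^3 dx = 243;  ∫_0^3 -8*x^2 dx = -72;
    ∫_0^3 -8*x dx = -36;  ∫_0^3 4 dx = 12.
  Sum: 2187 + 13122/7 + 486 + 243 + 243 − 72 − 36 + 12 = 34563/7.
  ∫_0^3 u'(x)^2 dx = ∫_0^3 (16*x^6 + 48*x^4 + 16*x^3 + 36*x^2 + 24*x + 4) dx. Term by term:
    ∫_0^3 16*x^6 dx = 34992/7;  ∫_0^3 48*x^4 dx = 11664/5;  ∫_0^3 16*x^3 dx = 324;
    ∫_0^3 36*x^2 dx = 324;  ∫_0^3 24*x dx = 108;  ∫_0^3 4 dx = 12.
  Sum: 34992/7 + 11664/5 + 324 + 324 + 108 + 12 = 283488/35.
Adding: ||u||_{H^1}^2 = 34563/7 + 283488/35 = 456303/35.


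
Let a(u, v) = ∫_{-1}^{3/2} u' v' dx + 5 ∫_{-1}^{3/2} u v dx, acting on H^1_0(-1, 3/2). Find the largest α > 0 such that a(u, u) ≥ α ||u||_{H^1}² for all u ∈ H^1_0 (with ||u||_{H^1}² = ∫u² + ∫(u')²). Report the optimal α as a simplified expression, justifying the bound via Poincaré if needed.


α = 1

Coercivity of a(·,·) on H^1_0(-1, 3/2) means a(u, u) ≥ α ||u||_{H^1}² for every u ∈ H^1_0.
The interval has length L = 5/2, and Poincaré/coercivity depend only on L. Here a(u, u) = ∫(u')² + (5)·∫u².
Here c = 5 ≥ 1, so a(u,u) = ∫(u')² + c∫u² ≥ ∫(u')² + ∫u² = ||u||_{H^1}², i.e. α = 1 works. No larger α is possible: a(u,u) ≥ α||u||_{H^1}² means (1−α)∫(u')² ≥ (α−c)∫u², and for the modes u_n = sin(nπ(x−x₀)/L) (x₀ the left endpoint) one has ∫u_n²/∫(u_n')² = (L/(nπ))² → 0, so a(u_n,u_n)/||u_n||_{H^1}² → 1. Hence the optimal constant is α = 1.
Therefore α = 1.


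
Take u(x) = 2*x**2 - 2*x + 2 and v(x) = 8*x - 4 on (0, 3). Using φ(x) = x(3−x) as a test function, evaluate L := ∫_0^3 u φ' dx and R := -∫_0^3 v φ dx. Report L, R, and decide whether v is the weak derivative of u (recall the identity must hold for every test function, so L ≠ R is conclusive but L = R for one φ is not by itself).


LHS = -18, RHS = -36. No, v is not the weak derivative of u.

u(x) = 2*x**2 - 2*x + 2, classical derivative u'(x) = 4*x - 2.
φ(x) = x(3−x), so φ'(x) = 3 - 2*x.
Note φ(0) = φ(3) = 0, so the boundary term u·φ vanishes.
LHS = ∫_0^3 u(x) φ'(x) dx = ∫_0^3 (-4*x^3 + 10*x^2 - 10*x + 6) dx. Term by term:
  ∫_0^3 -4*x^3 dx = -81;  ∫_0^3 10*x^2 dx = 90;  ∫_0^3 -10*x dx = -45;
  ∫_0^3 6 dx = 18.
Sum: -81 + 90 − 45 + 18 = -18.
So LHS = -18.
∫_0^3 v(x) φ(x) dx = ∫_0^3 (-8*x^3 + 28*x^2 - 12*x) dx. Term by term:
  ∫_0^3 -8*x^3 dx = -162;  ∫_0^3 28*x^2 dx = 252;  ∫_0^3 -12*x dx = -54.
Sum: -162 + 252 − 54 = 36.
So RHS = -∫_0^3 v(x) φ(x) dx = -36.
LHS − RHS = 18 ≠ 0, so the identity fails.
(For a valid weak derivative the identity must hold for EVERY test function, in particular this one. The failure shows v is NOT the weak derivative of u.)
Correct weak derivative would be u'(x) = 4*x - 2.


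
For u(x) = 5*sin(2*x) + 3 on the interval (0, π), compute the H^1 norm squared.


||u||_{H^1(0,π)}^2 = 143*π/2

u'(x) = 10*cos(2*x).
Expand u² and (u')² and integrate term by term on (0, π), using: for integers n ≥ 1, ∫_0^π sin²(nx) dx = ∫_0^π cos²(nx) dx = π/2; for n ≠ n', ∫_0^π sin(nx)sin(n'x) dx = ∫_0^π cos(nx)cos(n'x) dx = 0; and by product-to-sum, ∫_0^π sin(nx)cos(n'x) dx = ½∫_0^π [sin((n+n')x) + sin((n−n')x)] dx, which is 0 when n+n' is even and 2n/(n²−n'²) when n+n' is odd (it need not vanish on (0, π)). For the constant mode: ∫_0^π 1 dx = π, ∫_0^π cos(nx) dx = 0, ∫_0^π sin(nx) dx = (1−(−1)^n)/n.
  u² squared terms: (3)²·∫1 dx = 9·π = 9*π;  (5)²·∫sin(2x)² dx = 25·π/2 = 25*π/2.
  u² cross terms: 2·(3)·(5)·∫1·sin(2x) dx = 30·(0) = 0.
  So ∫_0^π u² dx = 9*π + 25*π/2 + 0 = 43*π/2.
  (u')² squared terms: (10)²·∫cos(2x)² dx = 100·π/2 = 50*π.
  So ∫_0^π (u')² dx = 50*π.
||u||_{H^1}^2 = (43*π/2) + (50*π) = 143*π/2.


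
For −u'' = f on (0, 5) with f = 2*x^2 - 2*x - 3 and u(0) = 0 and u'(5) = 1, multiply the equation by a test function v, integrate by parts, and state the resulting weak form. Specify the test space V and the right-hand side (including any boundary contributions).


V = {v ∈ H^1(0, 5) : v(0) = 0} (test functions vanish at x = 0 where u is specified); weak form: ∫_0^5 u'v' dx = ∫_0^5 (2*x^2 - 2*x - 3) v dx + v(5) for all v ∈ V.

Multiply both sides by a test function v and integrate from 0 to 5:
  ∫_0^5 −u''(x) v(x) dx = ∫_0^5 f(x) v(x) dx.
Integrate the LHS by parts once:
  ∫_0^5 −u'' v dx = −[u'(x) v(x)]_0^5 + ∫_0^5 u'(x) v'(x) dx.
Thus ∫_0^5 u'(x) v'(x) dx = ∫_0^5 f(x) v(x) dx + [u'(x) v(x)]_0^5.
Choose V so that boundary terms are either known or forced to vanish.
Mixed BC: u(0) = 0 (Dirichlet) and u'(5) = 1 (Neumann). Define V = {v ∈ H^1(0, 5) : v(0) = 0}. Then [u' v]_0^5 = u'(5)·v(5) − u'(0)·0 = v(5).
Weak formulation: find u (satisfying any essential BC) such that ∫_0^5 u'(x) v'(x) dx = ∫_0^5 f v dx + v(5) for all v ∈ V (Dirichlet at 0 absorbed into V; Neumann datum at x = 5 contributes the boundary term).
Substituting f(x) = 2*x^2 - 2*x - 3, the right-hand side is ∫_0^5 (2*x^2 - 2*x - 3) v dx + v(5).


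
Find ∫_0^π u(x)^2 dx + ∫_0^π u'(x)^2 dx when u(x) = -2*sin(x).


||u||_{H^1(0,π)}^2 = 4*π

u'(x) = -2*cos(x).
Expand u² and (u')² and integrate term by term on (0, π), using: for integers n ≥ 1, ∫_0^π sin²(nx) dx = ∫_0^π cos²(nx) dx = π/2; for n ≠ n', ∫_0^π sin(nx)sin(n'x) dx = ∫_0^π cos(nx)cos(n'x) dx = 0; and by product-to-sum, ∫_0^π sin(nx)cos(n'x) dx = ½∫_0^π [sin((n+n')x) + sin((n−n')x)] dx, which is 0 when n+n' is even and 2n/(n²−n'²) when n+n' is odd (it need not vanish on (0, π)).
  u² squared terms: (-2)²·∫sin(x)² dx = 4·π/2 = 2*π.
  So ∫_0^π u² dx = 2*π.
  (u')² squared terms: (-2)²·∫cos(x)² dx = 4·π/2 = 2*π.
  So ∫_0^π (u')² dx = 2*π.
||u||_{H^1}^2 = (2*π) + (2*π) = 4*π.


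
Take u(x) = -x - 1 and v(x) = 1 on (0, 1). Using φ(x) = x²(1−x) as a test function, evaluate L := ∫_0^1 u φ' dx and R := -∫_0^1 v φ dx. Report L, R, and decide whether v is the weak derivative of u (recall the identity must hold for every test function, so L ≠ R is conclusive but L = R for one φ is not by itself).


LHS = 1/12, RHS = -1/12. No, v is not the weak derivative of u.

u(x) = -x - 1, classical derivative u'(x) = -1.
φ(x) = x²(1−x), so φ'(x) = x*(2 - 3*x).
Note φ(0) = φ(1) = 0, so the boundary term u·φ vanishes.
LHS = ∫_0^1 u(x) φ'(x) dx = ∫_0^1 (3*x^3 + x^2 - 2*x) dx. Term by term:
  ∫_0^1 3*x^3 dx = 3/4;  ∫_0^1 x^2 dx = 1/3;  ∫_0^1 -2*x dx = -1.
Sum: 3/4 + 1/3 − 1 = 1/12.
So LHS = 1/12.
∫_0^1 v(x) φ(x) dx = ∫_0^1 (-x^3 + x^2) dx. Term by term:
  ∫_0^1 -x^3 dx = -1/4;  ∫_0^1 x^2 dx = 1/3.
Sum: -1/4 + 1/3 = 1/12.
So RHS = -∫_0^1 v(x) φ(x) dx = -1/12.
LHS − RHS = 1/6 ≠ 0, so the identity fails.
(For a valid weak derivative the identity must hold for EVERY test function, in particular this one. The failure shows v is NOT the weak derivative of u.)
Correct weak derivative would be u'(x) = -1.


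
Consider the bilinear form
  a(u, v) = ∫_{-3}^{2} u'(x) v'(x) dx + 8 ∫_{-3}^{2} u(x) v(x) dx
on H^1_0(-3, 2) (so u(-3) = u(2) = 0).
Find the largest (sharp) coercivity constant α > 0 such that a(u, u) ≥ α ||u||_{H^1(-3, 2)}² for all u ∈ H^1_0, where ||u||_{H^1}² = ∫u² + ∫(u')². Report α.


α = 1

Coercivity of a(·,·) on H^1_0(-3, 2) means a(u, u) ≥ α ||u||_{H^1}² for every u ∈ H^1_0.
The interval has length L = 5, and Poincaré/coercivity depend only on L. Here a(u, u) = ∫(u')² + (8)·∫u².
Here c = 8 ≥ 1, so a(u,u) = ∫(u')² + c∫u² ≥ ∫(u')² + ∫u² = ||u||_{H^1}², i.e. α = 1 works. No larger α is possible: a(u,u) ≥ α||u||_{H^1}² means (1−α)∫(u')² ≥ (α−c)∫u², and for the modes u_n = sin(nπ(x−x₀)/L) (x₀ the left endpoint) one has ∫u_n²/∫(u_n')² = (L/(nπ))² → 0, so a(u_n,u_n)/||u_n||_{H^1}² → 1. Hence the optimal constant is α = 1.
Therefore α = 1.


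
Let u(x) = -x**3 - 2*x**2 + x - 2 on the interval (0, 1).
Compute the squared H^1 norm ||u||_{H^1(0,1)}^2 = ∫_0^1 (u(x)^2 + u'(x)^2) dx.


||u||_{H^1}^2 = 502/35

The H^1 norm (squared) on an interval (0, L) is
  ||u||_{H^1}^2 = ∫_0^L u(x)^2 dx + ∫_0^L u'(x)^2 dx.
Compute u'(x) = -3*x**2 - 4*x + 1.
Then u(x)^2 = x**6 + 4*x**5 + 2*x**4 + 9*x**2 - 4*x + 4 and u'(x)^2 = 9*x**4 + 24*x**3 + 10*x**2 - 8*x + 1.
Integrate each monomial from 0 to 1 using ∫_0^1 c·x^n dx = c·1^(n+1)/(n+1):
  ∫_0^1 u(x)^2 dx = ∫_0^1 (x^6 + 4*x^5 + 2*x^4 + 9*x^2 - 4*x + 4) dx. Term by term:
    ∫_0^1 x^6 dx = 1/7;  ∫_0^1 4*x^5 dx = 2/3;  ∫_0^1 2*x^4 dx = 2/5;
    ∫_0^1 9*x^2 dx = 3;  ∫_0^1 -4*x dx = -2;  ∫_0^1 4 dx = 4.
  Sum: 1/7 + 2/3 + 2/5 + 3 − 2 + 4 = 652/105.
  ∫_0^1 u'(x)^2 dx = ∫_0^1 (9*x^4 + 24*x^3 + 10*x^2 - 8*x + 1) dx. Term by term:
    ∫_0^1 9*x^4 dx = 9/5;  ∫_0^1 24*x^3 dx = 6;  ∫_0^1 10*x^2 dx = 10/3;
    ∫_0^1 -8*x dx = -4;  ∫_0^1 1 dx = 1.
  Sum: 9/5 + 6 + 10/3 − 4 + 1 = 122/15.
Adding: ||u||_{H^1}^2 = 652/105 + 122/15 = 502/35.


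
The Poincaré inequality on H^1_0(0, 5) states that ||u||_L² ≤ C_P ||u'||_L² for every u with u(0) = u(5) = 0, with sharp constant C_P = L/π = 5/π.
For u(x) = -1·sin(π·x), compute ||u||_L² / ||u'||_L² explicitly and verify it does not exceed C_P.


||u||_L² / ||u'||_L² = 1/π < C_P = 5/π.

u(x) = -1·sin(π·x), so u'(x) = -π*cos(π*x).
Writing u(x) = A·sin(kπx/L) with A = -1 and k = 5, use ∫_0^L sin²(kπx/L) dx = L/2 and ∫_0^L cos²(kπx/L) dx = L/2.
u² = 1·sin²(π·x) and (u')² = π^2·cos²(π·x), and each of sin², cos² integrates to L/2 = 5/2 over (0, 5).
∫_0^5 u² dx = 5/2, so ||u||_L² = sqrt(10)/2.
∫_0^5 (u')² dx = 5*π^2/2, so ||u'||_L² = sqrt(10)*π/2.
Ratio ||u||_L² / ||u'||_L² = 1/π.
Sharp Poincaré constant on H^1_0(0, 5) is C_P = L/π = 5/π, achieved by sin(π/5·x).
This is the k = 5 harmonic; the ratio L/(kπ) is strictly less than C_P = L/π, consistent with the sharp inequality ||u||_L² ≤ C_P ||u'||_L².


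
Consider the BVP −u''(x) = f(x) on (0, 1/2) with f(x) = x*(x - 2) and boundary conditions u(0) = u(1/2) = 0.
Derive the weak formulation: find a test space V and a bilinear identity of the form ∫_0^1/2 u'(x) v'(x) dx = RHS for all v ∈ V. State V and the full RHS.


V = H^1_0(0, 1/2) (so v(0) = v(1/2) = 0); weak form: ∫_0^1/2 u'v' dx = ∫_0^1/2 (x*(x - 2)) v dx for all v ∈ V.

Multiply both sides by a test function v and integrate from 0 to 1/2:
  ∫_0^1/2 −u''(x) v(x) dx = ∫_0^1/2 f(x) v(x) dx.
Integrate the LHS by parts once:
  ∫_0^1/2 −u'' v dx = −[u'(x) v(x)]_0^1/2 + ∫_0^1/2 u'(x) v'(x) dx.
Thus ∫_0^1/2 u'(x) v'(x) dx = ∫_0^1/2 f(x) v(x) dx + [u'(x) v(x)]_0^1/2.
Choose V so that boundary terms are either known or forced to vanish.
u is Dirichlet: u(0) = u(1/2) = 0. Let V = H^1_0(0, 1/2); then v(0) = v(1/2) = 0, and [u' v]_0^1/2 = 0.
Weak formulation: find u (satisfying any essential BC) such that ∫_0^1/2 u'(x) v'(x) dx = ∫_0^1/2 f v dx for all v ∈ V.
Substituting f(x) = x*(x - 2), the right-hand side is ∫_0^1/2 (x*(x - 2)) v dx.


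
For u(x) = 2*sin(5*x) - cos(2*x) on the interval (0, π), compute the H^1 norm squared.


||u||_{H^1(0,π)}^2 = -200/21 + 109*π/2

u'(x) = 2*sin(2*x) + 10*cos(5*x).
Expand u² and (u')² and integrate term by term on (0, π), using: for integers n ≥ 1, ∫_0^π sin²(nx) dx = ∫_0^π cos²(nx) dx = π/2; for n ≠ n', ∫_0^π sin(nx)sin(n'x) dx = ∫_0^π cos(nx)cos(n'x) dx = 0; and by product-to-sum, ∫_0^π sin(nx)cos(n'x) dx = ½∫_0^π [sin((n+n')x) + sin((n−n')x)] dx, which is 0 when n+n' is even and 2n/(n²−n'²) when n+n' is odd (it need not vanish on (0, π)).
  u² squared terms: (-1)²·∫cos(2x)² dx = 1·π/2 = π/2;  (2)²·∫sin(5x)² dx = 4·π/2 = 2*π.
  u² cross terms: 2·(-1)·(2)·∫cos(2x)·sin(5x) dx = -4·(10/21) = -40/21.
  So ∫_0^π u² dx = π/2 + 2*π − 40/21 = -40/21 + 5*π/2.
  (u')² squared terms: (2)²·∫sin(2x)² dx = 4·π/2 = 2*π;  (10)²·∫cos(5x)² dx = 100·π/2 = 50*π.
  (u')² cross terms: 2·(2)·(10)·∫sin(2x)·cos(5x) dx = 40·(-4/21) = -160/21.
  So ∫_0^π (u')² dx = 2*π + 50*π − 160/21 = -160/21 + 52*π.
||u||_{H^1}^2 = (-40/21 + 5*π/2) + (-160/21 + 52*π) = -200/21 + 109*π/2.


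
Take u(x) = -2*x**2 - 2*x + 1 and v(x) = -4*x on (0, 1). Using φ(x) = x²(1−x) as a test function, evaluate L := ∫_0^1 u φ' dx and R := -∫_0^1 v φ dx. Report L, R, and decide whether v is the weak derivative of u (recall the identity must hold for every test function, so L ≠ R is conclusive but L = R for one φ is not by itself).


LHS = 11/30, RHS = 1/5. No, v is not the weak derivative of u.

u(x) = -2*x**2 - 2*x + 1, classical derivative u'(x) = -4*x - 2.
φ(x) = x²(1−x), so φ'(x) = x*(2 - 3*x).
Note φ(0) = φ(1) = 0, so the boundary term u·φ vanishes.
LHS = ∫_0^1 u(x) φ'(x) dx = ∫_0^1 (6*x^4 + 2*x^3 - 7*x^2 + 2*x) dx. Term by term:
  ∫_0^1 6*x^4 dx = 6/5;  ∫_0^1 2*x^3 dx = 1/2;  ∫_0^1 -7*x^2 dx = -7/3;
  ∫_0^1 2*x dx = 1.
Sum: 6/5 + 1/2 − 7/3 + 1 = 11/30.
So LHS = 11/30.
∫_0^1 v(x) φ(x) dx = ∫_0^1 (4*x^4 - 4*x^3) dx. Term by term:
  ∫_0^1 4*x^4 dx = 4/5;  ∫_0^1 -4*x^3 dx = -1.
Sum: 4/5 − 1 = -1/5.
So RHS = -∫_0^1 v(x) φ(x) dx = 1/5.
LHS − RHS = 1/6 ≠ 0, so the identity fails.
(For a valid weak derivative the identity must hold for EVERY test function, in particular this one. The failure shows v is NOT the weak derivative of u.)
Correct weak derivative would be u'(x) = -4*x - 2.


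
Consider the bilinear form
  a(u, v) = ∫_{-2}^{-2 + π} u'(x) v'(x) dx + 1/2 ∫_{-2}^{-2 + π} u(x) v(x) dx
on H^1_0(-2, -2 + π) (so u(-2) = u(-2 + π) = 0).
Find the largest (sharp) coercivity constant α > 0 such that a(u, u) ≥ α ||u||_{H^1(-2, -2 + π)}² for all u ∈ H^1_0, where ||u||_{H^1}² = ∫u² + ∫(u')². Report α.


α = 3/4

Coercivity of a(·,·) on H^1_0(-2, -2 + π) means a(u, u) ≥ α ||u||_{H^1}² for every u ∈ H^1_0.
The interval has length L = π, and Poincaré/coercivity depend only on L. Here a(u, u) = ∫(u')² + (1/2)·∫u².
Here 0 < c = 1/2 < 1. The condition a(u,u) ≥ α||u||_{H^1}² reads (1−α)∫(u')² ≥ (α−c)∫u². Any admissible α is ≤ 1 (rapidly oscillating u have ∫u²/∫(u')² → 0), and α = 1 would force 0 ≥ (1−c)∫u², impossible since c < 1; so 1−α > 0. By the sharp Poincaré inequality on H^1_0 of an interval of length L, ∫(u')² ≥ (π/L)²∫u² with equality for the first sine mode sin(π(x−x₀)/L) (x₀ the left endpoint), so the inequality holds for all u iff (1−α)(π/L)² ≥ α − c, i.e. α ≤ ((π/L)² + c)/((π/L)² + 1) = (1 + c(L/π)²)/(1 + (L/π)²). With (π/L)² = 1 and c = 1/2, the largest admissible constant is α = ((π/L)² + c)/((π/L)² + 1).
Simplifying, α = 3/4.


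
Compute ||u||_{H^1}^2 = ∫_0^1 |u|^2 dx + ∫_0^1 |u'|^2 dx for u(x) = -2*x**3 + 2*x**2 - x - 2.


||u||_{H^1}^2 = 739/105

The H^1 norm (squared) on an interval (0, L) is
  ||u||_{H^1}^2 = ∫_0^L u(x)^2 dx + ∫_0^L u'(x)^2 dx.
Compute u'(x) = -6*x**2 + 4*x - 1.
Then u(x)^2 = 4*x**6 - 8*x**5 + 8*x**4 + 4*x**3 - 7*x**2 + 4*x + 4 and u'(x)^2 = 36*x**4 - 48*x**3 + 28*x**2 - 8*x + 1.
Integrate each monomial from 0 to 1 using ∫_0^1 c·x^n dx = c·1^(n+1)/(n+1):
  ∫_0^1 u(x)^2 dx = ∫_0^1 (4*x^6 - 8*x^5 + 8*x^4 + 4*x^3 - 7*x^2 + 4*x + 4) dx. Term by term:
    ∫_0^1 4*x^6 dx = 4/7;  ∫_0^1 -8*x^5 dx = -4/3;  ∫_0^1 8*x^4 dx = 8/5;
    ∫_0^1 4*x^3 dx = 1;  ∫_0^1 -7*x^2 dx = -7/3;  ∫_0^1 4*x dx = 2;
    ∫_0^1 4 dx = 4.
  Sum: 4/7 − 4/3 + 8/5 + 1 − 7/3 + 2 + 4 = 578/105.
  ∫_0^1 u'(x)^2 dx = ∫_0^1 (36*x^4 - 48*x^3 + 28*x^2 - 8*x + 1) dx. Term by term:
    ∫_0^1 36*x^4 dx = 36/5;  ∫_0^1 -48*x^3 dx = -12;  ∫_0^1 28*x^2 dx = 28/3;
    ∫_0^1 -8*x dx = -4;  ∫_0^1 1 dx = 1.
  Sum: 36/5 − 12 + 28/3 − 4 + 1 = 23/15.
Adding: ||u||_{H^1}^2 = 578/105 + 23/15 = 739/105.


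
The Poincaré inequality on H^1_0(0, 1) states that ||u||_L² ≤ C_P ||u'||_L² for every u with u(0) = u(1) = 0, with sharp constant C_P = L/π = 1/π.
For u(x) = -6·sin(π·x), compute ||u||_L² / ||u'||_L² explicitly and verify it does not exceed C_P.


||u||_L² / ||u'||_L² = 1/π = C_P.

u(x) = -6·sin(π·x), so u'(x) = -6*π*cos(π*x).
Writing u(x) = A·sin(kπx/L) with A = -6 and k = 1, use ∫_0^L sin²(kπx/L) dx = L/2 and ∫_0^L cos²(kπx/L) dx = L/2.
u² = 36·sin²(π·x) and (u')² = 36*π^2·cos²(π·x), and each of sin², cos² integrates to L/2 = 1/2 over (0, 1).
∫_0^1 u² dx = 18, so ||u||_L² = 3*sqrt(2).
∫_0^1 (u')² dx = 18*π^2, so ||u'||_L² = 3*sqrt(2)*π.
Ratio ||u||_L² / ||u'||_L² = 1/π.
Sharp Poincaré constant on H^1_0(0, 1) is C_P = L/π = 1/π, achieved by sin(π·x).
This is the k = 1 eigenfunction (up to amplitude), so the ratio equals the sharp Poincaré constant exactly.


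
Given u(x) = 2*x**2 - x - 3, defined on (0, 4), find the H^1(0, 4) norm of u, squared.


||u||_{H^1}^2 = 10408/15

The H^1 norm (squared) on an interval (0, L) is
  ||u||_{H^1}^2 = ∫_0^L u(x)^2 dx + ∫_0^L u'(x)^2 dx.
Compute u'(x) = 4*x - 1.
Then u(x)^2 = 4*x**4 - 4*x**3 - 11*x**2 + 6*x + 9 and u'(x)^2 = 16*x**2 - 8*x + 1.
Integrate each monomial from 0 to 4 using ∫_0^4 c·x^n dx = c·4^(n+1)/(n+1):
  ∫_0^4 u(x)^2 dx = ∫_0^4 (4*x^4 - 4*x^3 - 11*x^2 + 6*x + 9) dx. Term by term:
    ∫_0^4 4*x^4 dx = 4096/5;  ∫_0^4 -4*x^3 dx = -256;  ∫_0^4 -11*x^2 dx = -704/3;
    ∫_0^4 6*x dx = 48;  ∫_0^4 9 dx = 36.
  Sum: 4096/5 − 256 − 704/3 + 48 + 36 = 6188/15.
  ∫_0^4 u'(x)^2 dx = ∫_0^4 (16*x^2 - 8*x + 1) dx. Term by term:
    ∫_0^4 16*x^2 dx = 1024/3;  ∫_0^4 -8*x dx = -64;  ∫_0^4 1 dx = 4.
  Sum: 1024/3 − 64 + 4 = 844/3.
Adding: ||u||_{H^1}^2 = 6188/15 + 844/3 = 10408/15.


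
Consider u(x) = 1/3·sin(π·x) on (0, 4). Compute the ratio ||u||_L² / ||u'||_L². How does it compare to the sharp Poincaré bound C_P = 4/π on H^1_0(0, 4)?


||u||_L² / ||u'||_L² = 1/π < C_P = 4/π.

u(x) = 1/3·sin(π·x), so u'(x) = π*cos(π*x)/3.
Writing u(x) = A·sin(kπx/L) with A = 1/3 and k = 4, use ∫_0^L sin²(kπx/L) dx = L/2 and ∫_0^L cos²(kπx/L) dx = L/2.
u² = 1/9·sin²(π·x) and (u')² = π^2/9·cos²(π·x), and each of sin², cos² integrates to L/2 = 2 over (0, 4).
∫_0^4 u² dx = 2/9, so ||u||_L² = sqrt(2)/3.
∫_0^4 (u')² dx = 2*π^2/9, so ||u'||_L² = sqrt(2)*π/3.
Ratio ||u||_L² / ||u'||_L² = 1/π.
Sharp Poincaré constant on H^1_0(0, 4) is C_P = L/π = 4/π, achieved by sin(π/4·x).
This is the k = 4 harmonic; the ratio L/(kπ) is strictly less than C_P = L/π, consistent with the sharp inequality ||u||_L² ≤ C_P ||u'||_L².


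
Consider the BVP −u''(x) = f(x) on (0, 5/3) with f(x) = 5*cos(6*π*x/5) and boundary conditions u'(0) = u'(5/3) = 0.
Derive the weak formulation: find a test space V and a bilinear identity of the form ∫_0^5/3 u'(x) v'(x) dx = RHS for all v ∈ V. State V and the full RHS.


V = H^1(0, 5/3) (no boundary constraint on v; u is determined up to an additive constant); weak form: ∫_0^5/3 u'v' dx = ∫_0^5/3 (5*cos(6*π*x/5)) v dx for all v ∈ V.

Multiply both sides by a test function v and integrate from 0 to 5/3:
  ∫_0^5/3 −u''(x) v(x) dx = ∫_0^5/3 f(x) v(x) dx.
Integrate the LHS by parts once:
  ∫_0^5/3 −u'' v dx = −[u'(x) v(x)]_0^5/3 + ∫_0^5/3 u'(x) v'(x) dx.
Thus ∫_0^5/3 u'(x) v'(x) dx = ∫_0^5/3 f(x) v(x) dx + [u'(x) v(x)]_0^5/3.
Choose V so that boundary terms are either known or forced to vanish.
u has homogeneous Neumann: u'(0) = u'(5/3) = 0. So [u' v]_0^5/3 = 0·v(5/3) − 0·v(0) = 0 for any v; take V = H^1(0, 5/3).
Weak formulation: find u (satisfying any essential BC) such that ∫_0^5/3 u'(x) v'(x) dx = ∫_0^5/3 f v dx for all v ∈ V (homogeneous Neumann, so boundary terms vanish).
Substituting f(x) = 5*cos(6*π*x/5), the right-hand side is ∫_0^5/3 (5*cos(6*π*x/5)) v dx.
Compatibility check (pure Neumann): taking v ≡ 1 ∈ V gives 0 = ∫_0^5/3 f dx + (0) − (0), i.e. ∫_0^5/3 f dx must equal u'(0) − u'(5/3) = 0. Indeed ∫_0^5/3 (5*cos(6*π*x/5)) dx = 0, so the data are compatible. The solution is then unique only up to an additive constant (fix it e.g. by requiring ∫_0^5/3 u dx = 0).


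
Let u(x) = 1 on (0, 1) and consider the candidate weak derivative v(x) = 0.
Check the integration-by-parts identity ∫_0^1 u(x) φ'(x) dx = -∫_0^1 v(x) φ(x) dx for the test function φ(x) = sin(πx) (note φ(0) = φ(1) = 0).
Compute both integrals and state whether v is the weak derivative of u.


LHS = 0, RHS = 0. Yes, v = u' weakly.

u(x) = 1, classical derivative u'(x) = 0.
φ(x) = sin(πx), so φ'(x) = π*cos(π*x).
Note φ(0) = φ(1) = 0, so the boundary term u·φ vanishes.
LHS = ∫_0^1 u(x) φ'(x) dx = ∫_0^1 (π*cos(π*x)) dx. Term by term:
  ∫_0^1 π*cos(π*x) dx = 0.
So LHS = 0.
∫_0^1 v(x) φ(x) dx = ∫_0^1 (0) dx. Term by term:
  ∫_0^1 0 dx = 0.
So RHS = -∫_0^1 v(x) φ(x) dx = 0.
LHS = RHS, so the identity holds for this test φ.
Moreover u is smooth here and v(x) = u'(x) = 0 pointwise, so the identity holds for every test function. Hence v is the weak derivative of u.


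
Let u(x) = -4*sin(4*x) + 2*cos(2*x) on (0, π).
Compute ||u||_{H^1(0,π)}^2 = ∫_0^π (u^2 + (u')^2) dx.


||u||_{H^1(0,π)}^2 = 146*π

u'(x) = -4*sin(2*x) - 16*cos(4*x).
Expand u² and (u')² and integrate term by term on (0, π), using: for integers n ≥ 1, ∫_0^π sin²(nx) dx = ∫_0^π cos²(nx) dx = π/2; for n ≠ n', ∫_0^π sin(nx)sin(n'x) dx = ∫_0^π cos(nx)cos(n'x) dx = 0; and by product-to-sum, ∫_0^π sin(nx)cos(n'x) dx = ½∫_0^π [sin((n+n')x) + sin((n−n')x)] dx, which is 0 when n+n' is even and 2n/(n²−n'²) when n+n' is odd (it need not vanish on (0, π)).
  u² squared terms: (-4)²·∫sin(4x)² dx = 16·π/2 = 8*π;  (2)²·∫cos(2x)² dx = 4·π/2 = 2*π.
  u² cross terms: 2·(-4)·(2)·∫sin(4x)·cos(2x) dx = -16·(0) = 0.
  So ∫_0^π u² dx = 8*π + 2*π + 0 = 10*π.
  (u')² squared terms: (-16)²·∫cos(4x)² dx = 256·π/2 = 128*π;  (-4)²·∫sin(2x)² dx = 16·π/2 = 8*π.
  (u')² cross terms: 2·(-16)·(-4)·∫cos(4x)·sin(2x) dx = 128·(0) = 0.
  So ∫_0^π (u')² dx = 128*π + 8*π + 0 = 136*π.
||u||_{H^1}^2 = (10*π) + (136*π) = 146*π.


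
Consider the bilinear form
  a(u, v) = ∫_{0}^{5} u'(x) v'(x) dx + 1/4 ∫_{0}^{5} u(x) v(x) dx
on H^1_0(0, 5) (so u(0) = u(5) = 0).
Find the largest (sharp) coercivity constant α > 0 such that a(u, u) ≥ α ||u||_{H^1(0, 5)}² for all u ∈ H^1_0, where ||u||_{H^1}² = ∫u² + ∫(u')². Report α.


α = (25/4 + π^2)/(π^2 + 25)

Coercivity of a(·,·) on H^1_0(0, 5) means a(u, u) ≥ α ||u||_{H^1}² for every u ∈ H^1_0.
The interval has length L = 5, and Poincaré/coercivity depend only on L. Here a(u, u) = ∫(u')² + (1/4)·∫u².
Here 0 < c = 1/4 < 1. The condition a(u,u) ≥ α||u||_{H^1}² reads (1−α)∫(u')² ≥ (α−c)∫u². Any admissible α is ≤ 1 (rapidly oscillating u have ∫u²/∫(u')² → 0), and α = 1 would force 0 ≥ (1−c)∫u², impossible since c < 1; so 1−α > 0. By the sharp Poincaré inequality on H^1_0 of an interval of length L, ∫(u')² ≥ (π/L)²∫u² with equality for the first sine mode sin(π(x−x₀)/L) (x₀ the left endpoint), so the inequality holds for all u iff (1−α)(π/L)² ≥ α − c, i.e. α ≤ ((π/L)² + c)/((π/L)² + 1) = (1 + c(L/π)²)/(1 + (L/π)²). With (π/L)² = π^2/25 and c = 1/4, the largest admissible constant is α = ((π/L)² + c)/((π/L)² + 1).
Simplifying, α = (25/4 + π^2)/(π^2 + 25).


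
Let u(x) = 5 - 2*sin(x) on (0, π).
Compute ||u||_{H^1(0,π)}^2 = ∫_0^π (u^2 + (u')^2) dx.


||u||_{H^1(0,π)}^2 = -40 + 29*π

u'(x) = -2*cos(x).
Expand u² and (u')² and integrate term by term on (0, π), using: for integers n ≥ 1, ∫_0^π sin²(nx) dx = ∫_0^π cos²(nx) dx = π/2; for n ≠ n', ∫_0^π sin(nx)sin(n'x) dx = ∫_0^π cos(nx)cos(n'x) dx = 0; and by product-to-sum, ∫_0^π sin(nx)cos(n'x) dx = ½∫_0^π [sin((n+n')x) + sin((n−n')x)] dx, which is 0 when n+n' is even and 2n/(n²−n'²) when n+n' is odd (it need not vanish on (0, π)). For the constant mode: ∫_0^π 1 dx = π, ∫_0^π cos(nx) dx = 0, ∫_0^π sin(nx) dx = (1−(−1)^n)/n.
  u² squared terms: (5)²·∫1 dx = 25·π = 25*π;  (-2)²·∫sin(x)² dx = 4·π/2 = 2*π.
  u² cross terms: 2·(5)·(-2)·∫1·sin(x) dx = -20·(2) = -40.
  So ∫_0^π u² dx = 25*π + 2*π − 40 = -40 + 27*π.
  (u')² squared terms: (-2)²·∫cos(x)² dx = 4·π/2 = 2*π.
  So ∫_0^π (u')² dx = 2*π.
||u||_{H^1}^2 = (-40 + 27*π) + (2*π) = -40 + 29*π.


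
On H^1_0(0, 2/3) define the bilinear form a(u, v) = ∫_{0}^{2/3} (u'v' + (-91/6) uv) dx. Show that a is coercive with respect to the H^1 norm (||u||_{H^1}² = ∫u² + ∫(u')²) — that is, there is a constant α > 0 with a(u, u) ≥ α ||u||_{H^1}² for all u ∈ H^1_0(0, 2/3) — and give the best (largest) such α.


α = (-182 + 27*π^2)/(3*(4 + 9*π^2))

Coercivity of a(·,·) on H^1_0(0, 2/3) means a(u, u) ≥ α ||u||_{H^1}² for every u ∈ H^1_0.
The interval has length L = 2/3, and Poincaré/coercivity depend only on L. Here a(u, u) = ∫(u')² + (-91/6)·∫u².
Here c = -91/6 < 0 with |c| < (π/L)² = 9*π^2/4, so coercivity still holds. The condition a(u,u) ≥ α||u||_{H^1}² reads (1−α)∫(u')² ≥ (α−c)∫u². Any admissible α is ≤ 1 (rapidly oscillating u have ∫u²/∫(u')² → 0), and α = 1 would force 0 ≥ (1−c)∫u², impossible since c < 1; so 1−α > 0. By the sharp Poincaré inequality on H^1_0 of an interval of length L, ∫(u')² ≥ (π/L)²∫u² with equality for the first sine mode sin(π(x−x₀)/L) (x₀ the left endpoint), so the inequality holds for all u iff (1−α)(π/L)² ≥ α − c, i.e. α ≤ ((π/L)² + c)/((π/L)² + 1) = (1 + c(L/π)²)/(1 + (L/π)²). (Direct route, valid since c ≤ 0: Poincaré gives c∫u² ≥ c(L/π)²∫(u')², so a(u,u) ≥ (1 + c(L/π)²)∫(u')², while ||u||_{H^1}² ≤ (1 + (L/π)²)∫(u')²; dividing yields the same α.) With (π/L)² = 9*π^2/4 and c = -91/6, the largest admissible constant is α = ((π/L)² + c)/((π/L)² + 1).
Simplifying, α = (-182 + 27*π^2)/(3*(4 + 9*π^2)).


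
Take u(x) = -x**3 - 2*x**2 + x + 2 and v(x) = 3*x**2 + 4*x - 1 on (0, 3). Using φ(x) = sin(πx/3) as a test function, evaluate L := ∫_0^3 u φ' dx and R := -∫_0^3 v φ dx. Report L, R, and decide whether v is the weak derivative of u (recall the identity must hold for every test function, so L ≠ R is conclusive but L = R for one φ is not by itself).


LHS = -324/π^3 + 111/π, RHS = -111/π + 324/π^3. No, v is not the weak derivative of u.

u(x) = -x**3 - 2*x**2 + x + 2, classical derivative u'(x) = -3*x**2 - 4*x + 1.
φ(x) = sin(πx/3), so φ'(x) = π*cos(π*x/3)/3.
Note φ(0) = φ(3) = 0, so the boundary term u·φ vanishes.
LHS = ∫_0^3 u(x) φ'(x) dx = ∫_0^3 (-π*x^3*cos(π*x/3)/3 - 2*π*x^2*cos(π*x/3)/3 + π*x*cos(π*x/3)/3 + 2*π*cos(π*x/3)/3) dx. Term by term:
  ∫_0^3 2*π*cos(π*x/3)/3 dx = 0;  ∫_0^3 -2*π*x^2*cos(π*x/3)/3 dx = 36/π;  ∫_0^3 -π*x^3*cos(π*x/3)/3 dx = -324/π^3 + 81/π;
  ∫_0^3 π*x*cos(π*x/3)/3 dx = -6/π.
Sum: 0 + 36/π + -324/π^3 + 81/π − 6/π = -324/π^3 + 111/π.
So LHS = -324/π^3 + 111/π.
∫_0^3 v(x) φ(x) dx = ∫_0^3 (3*x^2*sin(π*x/3) + 4*x*sin(π*x/3) - sin(π*x/3)) dx. Term by term:
  ∫_0^3 -sin(π*x/3) dx = -6/π;  ∫_0^3 3*x^2*sin(π*x/3) dx = -324/π^3 + 81/π;  ∫_0^3 4*x*sin(π*x/3) dx = 36/π.
Sum: -6/π + -324/π^3 + 81/π + 36/π = -324/π^3 + 111/π.
So RHS = -∫_0^3 v(x) φ(x) dx = -111/π + 324/π^3.
LHS − RHS = -648/π^3 + 222/π ≠ 0, so the identity fails.
(For a valid weak derivative the identity must hold for EVERY test function, in particular this one. The failure shows v is NOT the weak derivative of u.)
Correct weak derivative would be u'(x) = -3*x**2 - 4*x + 1.


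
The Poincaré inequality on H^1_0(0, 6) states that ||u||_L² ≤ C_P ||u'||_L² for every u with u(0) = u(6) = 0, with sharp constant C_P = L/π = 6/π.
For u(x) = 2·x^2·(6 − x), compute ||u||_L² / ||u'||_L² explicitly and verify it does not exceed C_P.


||u||_L² / ||u'||_L² = 3*sqrt(14)/7 < C_P = 6/π.

u(x) = 2·x^2·(6 − x), so u'(x) = 6*x*(4 - x).
u(x) = 2·x^2·(6 − x) vanishes at x = 0 and x = 6, so u ∈ H^1_0(0, 6). Differentiate via the product rule and integrate the resulting polynomials term by term.
  ∫_0^6 u² dx = ∫_0^6 (4*x^6 - 48*x^5 + 144*x^4) dx. Term by term:
    ∫_0^6 4*x^6 dx = 1119744/7;  ∫_0^6 -48*x^5 dx = -373248;  ∫_0^6 144*x^4 dx = 1119744/5.
  Sum: 1119744/7 − 373248 + 1119744/5 = 373248/35.
  ∫_0^6 (u')² dx = ∫_0^6 (36*x^4 - 288*x^3 + 576*x^2) dx. Term by term:
    ∫_0^6 36*x^4 dx = 279936/5;  ∫_0^6 -288*x^3 dx = -93312;  ∫_0^6 576*x^2 dx = 41472.
  Sum: 279936/5 − 93312 + 41472 = 20736/5.
∫_0^6 u² dx = 373248/35, so ||u||_L² = 432*sqrt(70)/35.
∫_0^6 (u')² dx = 20736/5, so ||u'||_L² = 144*sqrt(5)/5.
Ratio ||u||_L² / ||u'||_L² = 3*sqrt(14)/7.
Sharp Poincaré constant on H^1_0(0, 6) is C_P = L/π = 6/π, achieved by sin(π/6·x).
A polynomial bump cannot attain the sharp Poincaré constant (only the first sine eigenfunction does), so the ratio is strictly less than C_P, consistent with ||u||_L² ≤ C_P ||u'||_L².


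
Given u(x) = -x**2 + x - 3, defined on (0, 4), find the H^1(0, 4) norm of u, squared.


||u||_{H^1}^2 = 4072/15

The H^1 norm (squared) on an interval (0, L) is
  ||u||_{H^1}^2 = ∫_0^L u(x)^2 dx + ∫_0^L u'(x)^2 dx.
Compute u'(x) = 1 - 2*x.
Then u(x)^2 = x**4 - 2*x**3 + 7*x**2 - 6*x + 9 and u'(x)^2 = 4*x**2 - 4*x + 1.
Integrate each monomial from 0 to 4 using ∫_0^4 c·x^n dx = c·4^(n+1)/(n+1):
  ∫_0^4 u(x)^2 dx = ∫_0^4 (x^4 - 2*x^3 + 7*x^2 - 6*x + 9) dx. Term by term:
    ∫_0^4 x^4 dx = 1024/5;  ∫_0^4 -2*x^3 dx = -128;  ∫_0^4 7*x^2 dx = 448/3;
    ∫_0^4 -6*x dx = -48;  ∫_0^4 9 dx = 36.
  Sum: 1024/5 − 128 + 448/3 − 48 + 36 = 3212/15.
  ∫_0^4 u'(x)^2 dx = ∫_0^4 (4*x^2 - 4*x + 1) dx. Term by term:
    ∫_0^4 4*x^2 dx = 256/3;  ∫_0^4 -4*x dx = -32;  ∫_0^4 1 dx = 4.
  Sum: 256/3 − 32 + 4 = 172/3.
Adding: ||u||_{H^1}^2 = 3212/15 + 172/3 = 4072/15.


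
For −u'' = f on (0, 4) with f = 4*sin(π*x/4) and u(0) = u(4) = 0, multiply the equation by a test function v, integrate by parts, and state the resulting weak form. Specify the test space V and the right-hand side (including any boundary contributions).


V = H^1_0(0, 4) (so v(0) = v(4) = 0); weak form: ∫_0^4 u'v' dx = ∫_0^4 (4*sin(π*x/4)) v dx for all v ∈ V.

Multiply both sides by a test function v and integrate from 0 to 4:
  ∫_0^4 −u''(x) v(x) dx = ∫_0^4 f(x) v(x) dx.
Integrate the LHS by parts once:
  ∫_0^4 −u'' v dx = −[u'(x) v(x)]_0^4 + ∫_0^4 u'(x) v'(x) dx.
Thus ∫_0^4 u'(x) v'(x) dx = ∫_0^4 f(x) v(x) dx + [u'(x) v(x)]_0^4.
Choose V so that boundary terms are either known or forced to vanish.
u is Dirichlet: u(0) = u(4) = 0. Let V = H^1_0(0, 4); then v(0) = v(4) = 0, and [u' v]_0^4 = 0.
Weak formulation: find u (satisfying any essential BC) such that ∫_0^4 u'(x) v'(x) dx = ∫_0^4 f v dx for all v ∈ V.
Substituting f(x) = 4*sin(π*x/4), the right-hand side is ∫_0^4 (4*sin(π*x/4)) v dx.


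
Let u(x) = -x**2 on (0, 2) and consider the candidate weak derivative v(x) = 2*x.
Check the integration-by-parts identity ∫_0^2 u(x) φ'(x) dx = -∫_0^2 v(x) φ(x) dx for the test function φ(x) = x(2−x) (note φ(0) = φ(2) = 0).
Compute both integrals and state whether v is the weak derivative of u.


LHS = 8/3, RHS = -8/3. No, v is not the weak derivative of u.

u(x) = -x**2, classical derivative u'(x) = -2*x.
φ(x) = x(2−x), so φ'(x) = 2 - 2*x.
Note φ(0) = φ(2) = 0, so the boundary term u·φ vanishes.
LHS = ∫_0^2 u(x) φ'(x) dx = ∫_0^2 (2*x^3 - 2*x^2) dx. Term by term:
  ∫_0^2 2*x^3 dx = 8;  ∫_0^2 -2*x^2 dx = -16/3.
Sum: 8 − 16/3 = 8/3.
So LHS = 8/3.
∫_0^2 v(x) φ(x) dx = ∫_0^2 (-2*x^3 + 4*x^2) dx. Term by term:
  ∫_0^2 -2*x^3 dx = -8;  ∫_0^2 4*x^2 dx = 32/3.
Sum: -8 + 32/3 = 8/3.
So RHS = -∫_0^2 v(x) φ(x) dx = -8/3.
LHS − RHS = 16/3 ≠ 0, so the identity fails.
(For a valid weak derivative the identity must hold for EVERY test function, in particular this one. The failure shows v is NOT the weak derivative of u.)
Correct weak derivative would be u'(x) = -2*x.


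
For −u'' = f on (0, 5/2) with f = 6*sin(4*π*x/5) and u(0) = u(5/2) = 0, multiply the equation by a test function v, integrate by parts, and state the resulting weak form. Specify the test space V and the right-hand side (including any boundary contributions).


V = H^1_0(0, 5/2) (so v(0) = v(5/2) = 0); weak form: ∫_0^5/2 u'v' dx = ∫_0^5/2 (6*sin(4*π*x/5)) v dx for all v ∈ V.

Multiply both sides by a test function v and integrate from 0 to 5/2:
  ∫_0^5/2 −u''(x) v(x) dx = ∫_0^5/2 f(x) v(x) dx.
Integrate the LHS by parts once:
  ∫_0^5/2 −u'' v dx = −[u'(x) v(x)]_0^5/2 + ∫_0^5/2 u'(x) v'(x) dx.
Thus ∫_0^5/2 u'(x) v'(x) dx = ∫_0^5/2 f(x) v(x) dx + [u'(x) v(x)]_0^5/2.
Choose V so that boundary terms are either known or forced to vanish.
u is Dirichlet: u(0) = u(5/2) = 0. Let V = H^1_0(0, 5/2); then v(0) = v(5/2) = 0, and [u' v]_0^5/2 = 0.
Weak formulation: find u (satisfying any essential BC) such that ∫_0^5/2 u'(x) v'(x) dx = ∫_0^5/2 f v dx for all v ∈ V.
Substituting f(x) = 6*sin(4*π*x/5), the right-hand side is ∫_0^5/2 (6*sin(4*π*x/5)) v dx.
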